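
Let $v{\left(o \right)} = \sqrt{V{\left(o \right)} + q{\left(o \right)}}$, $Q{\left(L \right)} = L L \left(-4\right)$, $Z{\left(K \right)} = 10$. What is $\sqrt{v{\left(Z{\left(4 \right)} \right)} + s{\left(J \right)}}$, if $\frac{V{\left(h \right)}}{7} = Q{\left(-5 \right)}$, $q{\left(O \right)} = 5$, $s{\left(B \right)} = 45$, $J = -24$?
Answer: $\sqrt{45 + i \sqrt{695}} \approx 6.9697 + 1.8912 i$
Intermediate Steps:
$Q{\left(L \right)} = - 4 L^{2}$ ($Q{\left(L \right)} = L^{2} \left(-4\right) = - 4 L^{2}$)
$V{\left(h \right)} = -700$ ($V{\left(h \right)} = 7 \left(- 4 \left(-5\right)^{2}\right) = 7 \left(\left(-4\right) 25\right) = 7 \left(-100\right) = -700$)
$v{\left(o \right)} = i \sqrt{695}$ ($v{\left(o \right)} = \sqrt{-700 + 5} = \sqrt{-695} = i \sqrt{695}$)
$\sqrt{v{\left(Z{\left(4 \right)} \right)} + s{\left(J \right)}} = \sqrt{i \sqrt{695} + 45} = \sqrt{45 + i \sqrt{695}}$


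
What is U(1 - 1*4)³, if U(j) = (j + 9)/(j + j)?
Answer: -1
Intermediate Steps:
U(j) = (9 + j)/(2*j) (U(j) = (9 + j)/((2*j)) = (9 + j)*(1/(2*j)) = (9 + j)/(2*j))
U(1 - 1*4)³ = ((9 + (1 - 1*4))/(2*(1 - 1*4)))³ = ((9 + (1 - 4))/(2*(1 - 4)))³ = ((½)*(9 - 3)/(-3))³ = ((½)*(-⅓)*6)³ = (-1)³ = -1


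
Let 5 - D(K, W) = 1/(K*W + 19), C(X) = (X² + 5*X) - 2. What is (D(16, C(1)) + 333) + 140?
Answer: 39673/83 ≈ 477.99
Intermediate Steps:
C(X) = -2 + X² + 5*X
D(K, W) = 5 - 1/(19 + K*W) (D(K, W) = 5 - 1/(K*W + 19) = 5 - 1/(19 + K*W))
(D(16, C(1)) + 333) + 140 = ((94 + 5*16*(-2 + 1² + 5*1))/(19 + 16*(-2 + 1² + 5*1)) + 333) + 140 = ((94 + 5*16*(-2 + 1 + 5))/(19 + 16*(-2 + 1 + 5)) + 333) + 140 = ((94 + 5*16*4)/(19 + 16*4) + 333) + 140 = ((94 + 320)/(19 + 64) + 333) + 140 = (414/83 + 333) + 140 = 28053/83 + 140 = 39673/83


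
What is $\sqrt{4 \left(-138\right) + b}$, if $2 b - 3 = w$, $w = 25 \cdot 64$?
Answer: $\frac{\sqrt{998}}{2} \approx 15.796$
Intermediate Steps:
$w = 1600$
$b = \frac{1603}{2}$ ($b = \frac{3}{2} + \frac{1}{2} \cdot 1600 = \frac{3}{2} + 800 = \frac{1603}{2} \approx 801.5$)
$\sqrt{4 \left(-138\right) + b} = \sqrt{4 \left(-138\right) + \frac{1603}{2}} = \sqrt{-552 + \frac{1603}{2}} = \sqrt{\frac{499}{2}} = \frac{\sqrt{998}}{2}$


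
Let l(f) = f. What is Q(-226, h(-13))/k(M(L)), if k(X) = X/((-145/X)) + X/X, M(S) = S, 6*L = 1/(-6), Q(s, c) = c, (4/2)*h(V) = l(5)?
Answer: 469800/187919 ≈ 2.5000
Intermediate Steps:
h(V) = 5/2 (h(V) = (½)*5 = 5/2)
L = -1/36 (L = (⅙)/(-6) = (⅙)*(-⅙) = -1/36 ≈ -0.027778)
k(X) = 1 - X²/145 (k(X) = X*(-X/145) + 1 = -X²/145 + 1 = 1 - X²/145)
Q(-226, h(-13))/k(M(L)) = 5/(2*(1 - (-1/36)²/145)) = 5/(2*(1 - 1/145*1/1296)) = 5/(2*(1 - 1/187920)) = 5/(2*(187919/187920)) = (5/2)*(187920/187919) = 469800/187919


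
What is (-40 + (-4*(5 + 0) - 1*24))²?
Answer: 7056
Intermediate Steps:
(-40 + (-4*(5 + 0) - 1*24))² = (-40 + (-4*5 - 24))² = (-40 + (-20 - 24))² = (-40 - 44)² = (-84)² = 7056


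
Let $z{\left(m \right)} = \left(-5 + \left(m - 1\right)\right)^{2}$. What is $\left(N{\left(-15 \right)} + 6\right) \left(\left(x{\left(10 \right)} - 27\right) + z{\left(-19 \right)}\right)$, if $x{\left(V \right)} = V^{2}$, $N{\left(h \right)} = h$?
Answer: $-6282$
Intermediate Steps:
$z{\left(m \right)} = \left(-6 + m\right)^{2}$ ($z{\left(m \right)} = \left(-5 + \left(-1 + m\right)\right)^{2} = \left(-6 + m\right)^{2}$)
$\left(N{\left(-15 \right)} + 6\right) \left(\left(x{\left(10 \right)} - 27\right) + z{\left(-19 \right)}\right) = \left(-15 + 6\right) \left(\left(10^{2} - 27\right) + \left(-6 - 19\right)^{2}\right) = - 9 \left(\left(100 - 27\right) + \left(-25\right)^{2}\right) = - 9 \left(73 + 625\right) = \left(-9\right) 698 = -6282$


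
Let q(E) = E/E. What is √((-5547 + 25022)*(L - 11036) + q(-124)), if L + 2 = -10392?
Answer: I*√417349249 ≈ 20429.0*I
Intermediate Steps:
L = -10394 (L = -2 - 10392 = -10394)
q(E) = 1
√((-5547 + 25022)*(L - 11036) + q(-124)) = √((-5547 + 25022)*(-10394 - 11036) + 1) = √(19475*(-21430) + 1) = √(-417349250 + 1) = √(-417349249) = I*√417349249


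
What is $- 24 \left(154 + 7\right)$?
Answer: $-3864$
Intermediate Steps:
$- 24 \left(154 + 7\right) = \left(-24\right) 161 = -3864$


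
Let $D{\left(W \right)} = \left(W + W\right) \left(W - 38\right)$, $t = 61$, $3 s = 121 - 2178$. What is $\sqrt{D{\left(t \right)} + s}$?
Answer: $\frac{\sqrt{19083}}{3} \approx 46.047$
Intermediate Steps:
$s = - \frac{2057}{3}$ ($s = \frac{121 - 2178}{3} = \frac{1}{3} \left(-2057\right) = - \frac{2057}{3} \approx -685.67$)
$D{\left(W \right)} = 2 W \left(-38 + W\right)$
$\sqrt{D{\left(t \right)} + s} = \sqrt{2 \cdot 61 \left(-38 + 61\right) - \frac{2057}{3}} = \sqrt{2 \cdot 61 \cdot 23 - \frac{2057}{3}} = \sqrt{2806 - \frac{2057}{3}} = \sqrt{\frac{6361}{3}} = \frac{\sqrt{19083}}{3}$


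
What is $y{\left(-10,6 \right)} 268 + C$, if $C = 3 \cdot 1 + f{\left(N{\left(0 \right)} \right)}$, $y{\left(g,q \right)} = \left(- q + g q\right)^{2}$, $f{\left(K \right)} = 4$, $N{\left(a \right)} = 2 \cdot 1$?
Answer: $1167415$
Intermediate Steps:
$N{\left(a \right)} = 2$
$C = 7$ ($C = 3 \cdot 1 + 4 = 3 + 4 = 7$)
$y{\left(-10,6 \right)} 268 + C = 6^{2} \left(-1 - 10\right)^{2} \cdot 268 + 7 = 36 \left(-11\right)^{2} \cdot 268 + 7 = 36 \cdot 121 \cdot 268 + 7 = 4356 \cdot 268 + 7 = 1167408 + 7 = 1167415$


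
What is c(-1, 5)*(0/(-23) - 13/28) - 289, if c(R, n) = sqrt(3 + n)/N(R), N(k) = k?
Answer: -289 + 13*sqrt(2)/14 ≈ -287.69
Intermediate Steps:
c(R, n) = sqrt(3 + n)/R
c(-1, 5)*(0/(-23) - 13/28) - 289 = (sqrt(3 + 5)/(-1))*(0/(-23) - 13/28) - 289 = (-sqrt(8))*(0*(-1/23) - 13*1/28) - 289 = (-2*sqrt(2))*(0 - 13/28) - 289 = -2*sqrt(2)*(-13/28) - 289 = 13*sqrt(2)/14 - 289 = -289 + 13*sqrt(2)/14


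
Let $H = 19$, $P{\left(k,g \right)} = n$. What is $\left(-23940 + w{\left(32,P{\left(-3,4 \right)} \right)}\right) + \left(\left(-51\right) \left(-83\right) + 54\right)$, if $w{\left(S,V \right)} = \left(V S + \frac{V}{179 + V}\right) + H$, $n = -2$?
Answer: $- \frac{3486548}{177} \approx -19698.0$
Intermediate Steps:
$P{\left(k,g \right)} = -2$
$w{\left(S,V \right)} = 19 + S V + \frac{V}{179 + V}$ ($w{\left(S,V \right)} = \left(V S + \frac{V}{179 + V}\right) + 19 = \left(S V + \frac{V}{179 + V}\right) + 19 = 19 + S V + \frac{V}{179 + V}$)
$\left(-23940 + w{\left(32,P{\left(-3,4 \right)} \right)}\right) + \left(\left(-51\right) \left(-83\right) + 54\right) = \left(-23940 + \frac{3401 + 20 \left(-2\right) + 32 \left(-2\right)^{2} + 179 \cdot 32 \left(-2\right)}{179 - 2}\right) + \left(\left(-51\right) \left(-83\right) + 54\right) = \left(-23940 + \frac{3401 - 40 + 32 \cdot 4 - 11456}{177}\right) + \left(4233 + 54\right) = \left(-23940 + \frac{3401 - 40 + 128 - 11456}{177}\right) + 4287 = \left(-23940 + \frac{1}{177} \left(-7967\right)\right) + 4287 = \left(-23940 - \frac{7967}{177}\right) + 4287 = - \frac{4245347}{177} + 4287 = - \frac{3486548}{177}$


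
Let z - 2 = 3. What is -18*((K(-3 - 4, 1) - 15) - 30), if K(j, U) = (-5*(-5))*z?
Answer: -1440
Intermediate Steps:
z = 5 (z = 2 + 3 = 5)
K(j, U) = 125 (K(j, U) = -5*(-5)*5 = 25*5 = 125)
-18*((K(-3 - 4, 1) - 15) - 30) = -18*((125 - 15) - 30) = -18*(110 - 30) = -18*80 = -1440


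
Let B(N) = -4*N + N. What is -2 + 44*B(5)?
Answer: -662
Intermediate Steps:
B(N) = -3*N
-2 + 44*B(5) = -2 + 44*(-3*5) = -2 + 44*(-15) = -2 - 660 = -662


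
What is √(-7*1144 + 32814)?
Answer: √24806 ≈ 157.50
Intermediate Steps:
√(-7*1144 + 32814) = √(-8008 + 32814) = √24806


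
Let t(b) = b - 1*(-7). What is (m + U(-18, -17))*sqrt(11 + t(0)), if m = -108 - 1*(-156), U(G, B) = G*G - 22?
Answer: 1050*sqrt(2) ≈ 1484.9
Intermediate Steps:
U(G, B) = -22 + G**2 (U(G, B) = G**2 - 22 = -22 + G**2)
t(b) = 7 + b (t(b) = b + 7 = 7 + b)
m = 48 (m = -108 + 156 = 48)
(m + U(-18, -17))*sqrt(11 + t(0)) = (48 + (-22 + (-18)**2))*sqrt(11 + (7 + 0)) = (48 + (-22 + 324))*sqrt(11 + 7) = (48 + 302)*sqrt(18) = 350*(3*sqrt(2)) = 1050*sqrt(2)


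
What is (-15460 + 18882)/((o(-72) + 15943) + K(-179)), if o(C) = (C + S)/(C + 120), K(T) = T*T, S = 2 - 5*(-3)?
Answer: 164256/2303177 ≈ 0.071317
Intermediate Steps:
S = 17 (S = 2 + 15 = 17)
K(T) = T²
o(C) = (17 + C)/(120 + C) (o(C) = (C + 17)/(C + 120) = (17 + C)/(120 + C))
(-15460 + 18882)/((o(-72) + 15943) + K(-179)) = (-15460 + 18882)/(((17 - 72)/(120 - 72) + 15943) + (-179)²) = 3422/((-55/48 + 15943) + 32041) = 3422/(765209/48 + 32041) = 3422/(2303177/48) = 3422*(48/2303177) = 164256/2303177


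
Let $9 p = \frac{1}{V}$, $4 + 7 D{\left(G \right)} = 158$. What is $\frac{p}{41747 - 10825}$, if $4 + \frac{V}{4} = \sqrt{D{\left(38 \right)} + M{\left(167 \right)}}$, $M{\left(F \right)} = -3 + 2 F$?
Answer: $\frac{1}{93786426} + \frac{\sqrt{353}}{375145704} \approx 6.0745 \cdot 10^{-8}$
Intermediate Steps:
$D{\left(G \right)} = 22$ ($D{\left(G \right)} = - \frac{4}{7} + \frac{1}{7} \cdot 158 = - \frac{4}{7} + \frac{158}{7} = 22$)
$V = -16 + 4 \sqrt{353}$ ($V = -16 + 4 \sqrt{22 + \left(-3 + 2 \cdot 167\right)} = -16 + 4 \sqrt{22 + \left(-3 + 334\right)} = -16 + 4 \sqrt{22 + 331} = -16 + 4 \sqrt{353} \approx 59.153$)
$p = \frac{1}{9 \left(-16 + 4 \sqrt{353}\right)} \approx 0.0018784$
$\frac{p}{41747 - 10825} = \frac{\frac{1}{3033} + \frac{\sqrt{353}}{12132}}{41747 - 10825} = \frac{\frac{1}{3033} + \frac{\sqrt{353}}{12132}}{30922} = \left(\frac{1}{3033} + \frac{\sqrt{353}}{12132}\right) \frac{1}{30922} = \frac{1}{93786426} + \frac{\sqrt{353}}{375145704}$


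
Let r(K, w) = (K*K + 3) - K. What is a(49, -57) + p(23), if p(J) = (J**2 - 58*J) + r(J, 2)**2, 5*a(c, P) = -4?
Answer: 1291376/5 ≈ 2.5828e+5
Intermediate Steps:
r(K, w) = 3 + K**2 - K (r(K, w) = (K**2 + 3) - K = (3 + K**2) - K = 3 + K**2 - K)
a(c, P) = -4/5 (a(c, P) = (1/5)*(-4) = -4/5)
p(J) = J**2 + (3 + J**2 - J)**2 - 58*J (p(J) = (J**2 - 58*J) + (3 + J**2 - J)**2 = J**2 + (3 + J**2 - J)**2 - 58*J)
a(49, -57) + p(23) = -4/5 + (23**2 + (3 + 23**2 - 1*23)**2 - 58*23) = -4/5 + (529 + (3 + 529 - 23)**2 - 1334) = -4/5 + (529 + 509**2 - 1334) = -4/5 + (529 + 259081 - 1334) = -4/5 + 258276 = 1291376/5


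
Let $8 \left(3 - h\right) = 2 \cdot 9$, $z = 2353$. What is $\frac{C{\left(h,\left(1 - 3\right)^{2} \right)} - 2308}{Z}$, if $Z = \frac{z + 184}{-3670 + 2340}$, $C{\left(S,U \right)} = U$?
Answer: $\frac{3064320}{2537} \approx 1207.9$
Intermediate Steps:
$h = \frac{3}{4}$ ($h = 3 - \frac{2 \cdot 9}{8} = 3 - \frac{9}{4} = \frac{3}{4} \approx 0.75$)
$Z = - \frac{2537}{1330}$ ($Z = \frac{2353 + 184}{-3670 + 2340} = \frac{2537}{-1330} = 2537 \left(- \frac{1}{1330}\right) = - \frac{2537}{1330} \approx -1.9075$)
$\frac{C{\left(h,\left(1 - 3\right)^{2} \right)} - 2308}{Z} = \frac{\left(1 - 3\right)^{2} - 2308}{- \frac{2537}{1330}} = \left(\left(-2\right)^{2} - 2308\right) \left(- \frac{1330}{2537}\right) = \left(4 - 2308\right) \left(- \frac{1330}{2537}\right) = \left(-2304\right) \left(- \frac{1330}{2537}\right) = \frac{3064320}{2537}$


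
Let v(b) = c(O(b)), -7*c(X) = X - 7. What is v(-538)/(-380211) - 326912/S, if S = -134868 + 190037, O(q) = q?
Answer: -870098836129/146831024613 ≈ -5.9258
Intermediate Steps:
c(X) = 1 - X/7 (c(X) = -(X - 7)/7 = -(-7 + X)/7 = 1 - X/7)
v(b) = 1 - b/7
S = 55169
v(-538)/(-380211) - 326912/S = (1 - ⅐*(-538))/(-380211) - 326912/55169 = (1 + 538/7)*(-1/380211) - 326912*1/55169 = (545/7)*(-1/380211) - 326912/55169 = -545/2661477 - 326912/55169 = -870098836129/146831024613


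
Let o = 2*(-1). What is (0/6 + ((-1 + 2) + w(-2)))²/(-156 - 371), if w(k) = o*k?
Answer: -25/527 ≈ -0.047438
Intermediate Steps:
o = -2
w(k) = -2*k
(0/6 + ((-1 + 2) + w(-2)))²/(-156 - 371) = (0/6 + ((-1 + 2) - 2*(-2)))²/(-156 - 371) = (0*(⅙) + (1 + 4))²/(-527) = -(0 + 5)²/527 = -1/527*5² = -1/527*25 = -25/527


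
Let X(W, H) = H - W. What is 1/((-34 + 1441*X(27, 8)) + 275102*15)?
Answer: 1/4099117 ≈ 2.4396e-7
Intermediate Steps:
1/((-34 + 1441*X(27, 8)) + 275102*15) = 1/((-34 + 1441*(8 - 1*27)) + 275102*15) = 1/((-34 + 1441*(8 - 27)) + 4126530) = 1/((-34 + 1441*(-19)) + 4126530) = 1/((-34 - 27379) + 4126530) = 1/(-27413 + 4126530) = 1/4099117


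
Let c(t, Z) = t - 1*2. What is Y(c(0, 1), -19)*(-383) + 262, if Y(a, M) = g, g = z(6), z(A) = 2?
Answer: -504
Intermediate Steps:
c(t, Z) = -2 + t (c(t, Z) = t - 2 = -2 + t)
g = 2
Y(a, M) = 2
Y(c(0, 1), -19)*(-383) + 262 = 2*(-383) + 262 = -766 + 262 = -504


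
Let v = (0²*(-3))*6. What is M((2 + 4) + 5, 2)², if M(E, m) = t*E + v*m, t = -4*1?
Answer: 1936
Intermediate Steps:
v = 0 (v = (0*(-3))*6 = 0*6 = 0)
t = -4
M(E, m) = -4*E (M(E, m) = -4*E + 0*m = -4*E + 0 = -4*E)
M((2 + 4) + 5, 2)² = (-4*((2 + 4) + 5))² = (-4*(6 + 5))² = (-4*11)² = (-44)² = 1936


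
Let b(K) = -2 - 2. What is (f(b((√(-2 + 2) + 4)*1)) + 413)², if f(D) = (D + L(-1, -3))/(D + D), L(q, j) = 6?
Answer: 2725801/16 ≈ 1.7036e+5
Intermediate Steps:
b(K) = -4
f(D) = (6 + D)/(2*D) (f(D) = (D + 6)/(D + D) = (6 + D)/((2*D)) = (6 + D)*(1/(2*D)) = (6 + D)/(2*D))
(f(b((√(-2 + 2) + 4)*1)) + 413)² = ((½)*(6 - 4)/(-4) + 413)² = ((½)*(-¼)*2 + 413)² = (-¼ + 413)² = (1651/4)² = 2725801/16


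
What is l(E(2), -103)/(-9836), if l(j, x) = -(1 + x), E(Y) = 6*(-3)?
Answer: -51/4918 ≈ -0.010370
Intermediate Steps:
E(Y) = -18
l(j, x) = -1 - x
l(E(2), -103)/(-9836) = (-1 - 1*(-103))/(-9836) = (-1 + 103)*(-1/9836) = 102*(-1/9836) = -51/4918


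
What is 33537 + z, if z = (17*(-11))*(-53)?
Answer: 43448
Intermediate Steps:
z = 9911 (z = -187*(-53) = 9911)
33537 + z = 33537 + 9911 = 43448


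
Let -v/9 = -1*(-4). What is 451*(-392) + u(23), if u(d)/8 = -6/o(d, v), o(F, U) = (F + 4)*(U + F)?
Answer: -20684648/117 ≈ -1.7679e+5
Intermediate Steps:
v = -36 (v = -(-9)*(-4) = -9*4 = -36)
o(F, U) = (4 + F)*(F + U)
u(d) = -48/(-144 + d**2 - 32*d) (u(d) = 8*(-6/(d**2 + 4*d + 4*(-36) + d*(-36))) = 8*(-6/(d**2 + 4*d - 144 - 36*d)) = 8*(-6/(-144 + d**2 - 32*d)) = -48/(-144 + d**2 - 32*d))
451*(-392) + u(23) = 451*(-392) + 48/(144 - 1*23**2 + 32*23) = -176792 + 48/(144 - 1*529 + 736) = -176792 + 48/(144 - 529 + 736) = -176792 + 48/351 = -176792 + 48*(1/351) = -176792 + 16/117 = -20684648/117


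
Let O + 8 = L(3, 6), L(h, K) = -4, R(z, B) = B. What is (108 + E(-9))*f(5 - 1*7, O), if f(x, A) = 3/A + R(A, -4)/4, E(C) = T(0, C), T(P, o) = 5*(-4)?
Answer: -110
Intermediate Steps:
T(P, o) = -20
E(C) = -20
O = -12 (O = -8 - 4 = -12)
f(x, A) = -1 + 3/A (f(x, A) = 3/A - 4/4 = 3/A - 4*1/4 = 3/A - 1 = -1 + 3/A)
(108 + E(-9))*f(5 - 1*7, O) = (108 - 20)*((3 - 1*(-12))/(-12)) = 88*(-(3 + 12)/12) = 88*(-1/12*15) = 88*(-5/4) = -110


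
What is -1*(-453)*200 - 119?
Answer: 90481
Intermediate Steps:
-1*(-453)*200 - 119 = 453*200 - 119 = 90600 - 119 = 90481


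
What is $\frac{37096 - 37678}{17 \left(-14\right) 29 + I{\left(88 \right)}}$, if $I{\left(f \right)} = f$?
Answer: $\frac{291}{3407} \approx 0.085412$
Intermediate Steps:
$\frac{37096 - 37678}{17 \left(-14\right) 29 + I{\left(88 \right)}} = \frac{37096 - 37678}{17 \left(-14\right) 29 + 88} = - \frac{582}{\left(-238\right) 29 + 88} = - \frac{582}{-6902 + 88} = - \frac{582}{-6814} = \left(-582\right) \left(- \frac{1}{6814}\right) = \frac{291}{3407}$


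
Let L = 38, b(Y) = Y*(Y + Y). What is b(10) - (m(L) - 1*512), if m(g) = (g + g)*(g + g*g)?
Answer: -111920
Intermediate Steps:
b(Y) = 2*Y**2 (b(Y) = Y*(2*Y) = 2*Y**2)
m(g) = 2*g*(g + g**2) (m(g) = (2*g)*(g + g**2) = 2*g*(g + g**2))
b(10) - (m(L) - 1*512) = 2*10**2 - (2*38**2*(1 + 38) - 1*512) = 2*100 - (2*1444*39 - 512) = 200 - (112632 - 512) = 200 - 1*112120 = 200 - 112120 = -111920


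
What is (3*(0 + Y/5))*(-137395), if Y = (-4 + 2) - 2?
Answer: 329748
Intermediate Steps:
Y = -4 (Y = -2 - 2 = -4)
(3*(0 + Y/5))*(-137395) = (3*(0 - 4/5))*(-137395) = (3*(0 - 4*⅕))*(-137395) = (3*(0 - ⅘))*(-137395) = (3*(-⅘))*(-137395) = -12/5*(-137395) = 329748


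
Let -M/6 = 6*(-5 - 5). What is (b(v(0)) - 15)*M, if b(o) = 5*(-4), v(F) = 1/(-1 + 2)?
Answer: -12600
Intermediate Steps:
v(F) = 1 (v(F) = 1/1 = 1)
b(o) = -20
M = 360 (M = -36*(-5 - 5) = -36*(-10) = -6*(-60) = 360)
(b(v(0)) - 15)*M = (-20 - 15)*360 = -35*360 = -12600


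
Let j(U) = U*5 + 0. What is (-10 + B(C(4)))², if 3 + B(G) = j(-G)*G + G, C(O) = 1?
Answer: 289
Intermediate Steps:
j(U) = 5*U (j(U) = 5*U + 0 = 5*U)
B(G) = -3 + G - 5*G² (B(G) = -3 + ((5*(-G))*G + G) = -3 + ((-5*G)*G + G) = -3 + (-5*G² + G) = -3 + (G - 5*G²) = -3 + G - 5*G²)
(-10 + B(C(4)))² = (-10 + (-3 + 1 - 5*1²))² = (-10 + (-3 + 1 - 5*1))² = (-10 + (-3 + 1 - 5))² = (-10 - 7)² = (-17)² = 289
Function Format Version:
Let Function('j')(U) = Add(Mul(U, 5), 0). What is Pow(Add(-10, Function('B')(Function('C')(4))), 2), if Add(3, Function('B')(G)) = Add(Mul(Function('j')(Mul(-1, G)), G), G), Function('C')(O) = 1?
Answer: 289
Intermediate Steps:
Function('j')(U) = Mul(5, U) (Function('j')(U) = Add(Mul(5, U), 0) = Mul(5, U))
Function('B')(G) = Add(-3, G, Mul(-5, Pow(G, 2))) (Function('B')(G) = Add(-3, Add(Mul(Mul(5, Mul(-1, G)), G), G)) = Add(-3, Add(Mul(Mul(-5, G), G), G)) = Add(-3, Add(Mul(-5, Pow(G, 2)), G)) = Add(-3, Add(G, Mul(-5, Pow(G, 2)))) = Add(-3, G, Mul(-5, Pow(G, 2))))
Pow(Add(-10, Function('B')(Function('C')(4))), 2) = Pow(Add(-10, Add(-3, 1, Mul(-5, Pow(1, 2)))), 2) = Pow(Add(-10, Add(-3, 1, Mul(-5, 1))), 2) = Pow(Add(-10, Add(-3, 1, -5)), 2) = Pow(Add(-10, -7), 2) = Pow(-17, 2) = 289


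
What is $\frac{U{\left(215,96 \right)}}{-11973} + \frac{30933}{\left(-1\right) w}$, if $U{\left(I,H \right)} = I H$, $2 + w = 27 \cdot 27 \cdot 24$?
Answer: $- \frac{243812323}{69818554} \approx -3.4921$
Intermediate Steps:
$w = 17494$ ($w = -2 + 27 \cdot 27 \cdot 24 = -2 + 729 \cdot 24 = -2 + 17496 = 17494$)
$U{\left(I,H \right)} = H I$
$\frac{U{\left(215,96 \right)}}{-11973} + \frac{30933}{\left(-1\right) w} = \frac{96 \cdot 215}{-11973} + \frac{30933}{\left(-1\right) 17494} = 20640 \left(- \frac{1}{11973}\right) + \frac{30933}{-17494} = - \frac{6880}{3991} + 30933 \left(- \frac{1}{17494}\right) = - \frac{6880}{3991} - \frac{30933}{17494} = - \frac{243812323}{69818554}$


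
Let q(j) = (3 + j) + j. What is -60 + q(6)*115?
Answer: 1665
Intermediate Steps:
q(j) = 3 + 2*j
-60 + q(6)*115 = -60 + (3 + 2*6)*115 = -60 + (3 + 12)*115 = -60 + 15*115 = -60 + 1725 = 1665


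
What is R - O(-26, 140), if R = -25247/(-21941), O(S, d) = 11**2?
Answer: -2629614/21941 ≈ -119.85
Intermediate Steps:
O(S, d) = 121
R = 25247/21941 (R = -25247*(-1/21941) = 25247/21941 ≈ 1.1507)
R - O(-26, 140) = 25247/21941 - 1*121 = 25247/21941 - 121 = -2629614/21941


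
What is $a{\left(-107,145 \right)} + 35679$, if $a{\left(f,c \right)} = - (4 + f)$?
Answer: $35782$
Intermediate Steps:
$a{\left(f,c \right)} = -4 - f$
$a{\left(-107,145 \right)} + 35679 = \left(-4 - -107\right) + 35679 = \left(-4 + 107\right) + 35679 = 103 + 35679 = 35782$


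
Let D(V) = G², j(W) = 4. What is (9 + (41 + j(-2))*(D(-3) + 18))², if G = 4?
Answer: 2368521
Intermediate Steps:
D(V) = 16 (D(V) = 4² = 16)
(9 + (41 + j(-2))*(D(-3) + 18))² = (9 + (41 + 4)*(16 + 18))² = (9 + 45*34)² = (9 + 1530)² = 1539² = 2368521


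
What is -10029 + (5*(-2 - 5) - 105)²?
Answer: 9571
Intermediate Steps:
-10029 + (5*(-2 - 5) - 105)² = -10029 + (5*(-7) - 105)² = -10029 + (-35 - 105)² = -10029 + (-140)² = -10029 + 19600 = 9571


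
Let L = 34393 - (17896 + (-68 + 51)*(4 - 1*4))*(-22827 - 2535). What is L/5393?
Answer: 453912745/5393 ≈ 84167.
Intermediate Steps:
L = 453912745 (L = 34393 - (17896 - 17*(4 - 4))*(-25362) = 34393 - (17896 - 17*0)*(-25362) = 34393 - (17896 + 0)*(-25362) = 34393 - 17896*(-25362) = 34393 - 1*(-453878352) = 34393 + 453878352 = 453912745)
L/5393 = 453912745/5393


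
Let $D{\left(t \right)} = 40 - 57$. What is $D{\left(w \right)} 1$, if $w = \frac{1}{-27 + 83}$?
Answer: $-17$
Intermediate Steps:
$w = \frac{1}{56} \approx 0.017857$
$D{\left(t \right)} = -17$
$D{\left(w \right)} 1 = \left(-17\right) 1 = -17$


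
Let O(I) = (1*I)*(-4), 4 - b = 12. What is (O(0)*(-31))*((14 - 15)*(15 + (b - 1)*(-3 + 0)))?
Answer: 0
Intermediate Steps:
b = -8 (b = 4 - 1*12 = 4 - 12 = -8)
O(I) = -4*I (O(I) = I*(-4) = -4*I)
(O(0)*(-31))*((14 - 15)*(15 + (b - 1)*(-3 + 0))) = (-4*0*(-31))*((14 - 15)*(15 + (-8 - 1)*(-3 + 0))) = (0*(-31))*(-(15 - 9*(-3))) = 0*(-(15 + 27)) = 0*(-1*42) = 0*(-42) = 0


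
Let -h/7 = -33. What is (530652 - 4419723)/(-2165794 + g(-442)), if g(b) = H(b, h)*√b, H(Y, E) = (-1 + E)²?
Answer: 4211463318687/2963780435218 + 51432963975*I*√442/1481890217609 ≈ 1.421 + 0.72969*I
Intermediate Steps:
h = 231 (h = -7*(-33) = 231)
g(b) = 52900*√b (g(b) = (-1 + 231)²*√b = 230²*√b = 52900*√b)
(530652 - 4419723)/(-2165794 + g(-442)) = (530652 - 4419723)/(-2165794 + 52900*√(-442)) = -3889071/(-2165794 + 52900*(I*√442)) = -3889071/(-2165794 + 52900*I*√442)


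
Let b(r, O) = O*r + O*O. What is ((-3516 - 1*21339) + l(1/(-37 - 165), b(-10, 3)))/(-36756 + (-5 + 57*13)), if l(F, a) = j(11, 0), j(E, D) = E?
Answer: 6211/9005 ≈ 0.68973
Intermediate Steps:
b(r, O) = O² + O*r (b(r, O) = O*r + O² = O² + O*r)
l(F, a) = 11
((-3516 - 1*21339) + l(1/(-37 - 165), b(-10, 3)))/(-36756 + (-5 + 57*13)) = ((-3516 - 1*21339) + 11)/(-36756 + (-5 + 57*13)) = ((-3516 - 21339) + 11)/(-36756 + (-5 + 741)) = (-24855 + 11)/(-36756 + 736) = -24844/(-36020) = -24844*(-1/36020) = 6211/9005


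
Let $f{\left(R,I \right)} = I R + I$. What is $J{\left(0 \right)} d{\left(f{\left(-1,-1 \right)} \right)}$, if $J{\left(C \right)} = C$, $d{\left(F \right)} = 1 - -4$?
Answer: $0$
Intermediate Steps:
$f{\left(R,I \right)} = I + I R$
$d{\left(F \right)} = 5$ ($d{\left(F \right)} = 1 + 4 = 5$)
$J{\left(0 \right)} d{\left(f{\left(-1,-1 \right)} \right)} = 0 \cdot 5 = 0$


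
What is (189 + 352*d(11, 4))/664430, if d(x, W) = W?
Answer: 1597/664430 ≈ 0.0024036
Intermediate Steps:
(189 + 352*d(11, 4))/664430 = (189 + 352*4)/664430 = (189 + 1408)*(1/664430) = 1597*(1/664430) = 1597/664430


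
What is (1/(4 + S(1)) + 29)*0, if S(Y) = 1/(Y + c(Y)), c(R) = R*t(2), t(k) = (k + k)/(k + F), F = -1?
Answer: 0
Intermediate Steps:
t(k) = 2*k/(-1 + k) (t(k) = (k + k)/(k - 1) = (2*k)/(-1 + k) = 2*k/(-1 + k))
c(R) = 4*R (c(R) = R*(2*2/(-1 + 2)) = R*(2*2/1) = R*(2*2*1) = R*4 = 4*R)
S(Y) = 1/(5*Y) (S(Y) = 1/(Y + 4*Y) = 1/(5*Y))
(1/(4 + S(1)) + 29)*0 = (1/(4 + (⅕)/1) + 29)*0 = (1/(4 + (⅕)*1) + 29)*0 = (1/(4 + ⅕) + 29)*0 = (1/(21/5) + 29)*0 = (5/21 + 29)*0 = (614/21)*0 = 0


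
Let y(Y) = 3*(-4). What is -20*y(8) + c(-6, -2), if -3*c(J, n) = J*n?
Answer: 236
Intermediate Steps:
y(Y) = -12
c(J, n) = -J*n/3
-20*y(8) + c(-6, -2) = -20*(-12) - ⅓*(-6)*(-2) = 240 - 4 = 236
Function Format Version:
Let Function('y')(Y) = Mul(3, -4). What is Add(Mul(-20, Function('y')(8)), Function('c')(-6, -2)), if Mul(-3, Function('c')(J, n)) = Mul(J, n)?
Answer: 236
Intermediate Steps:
Function('y')(Y) = -12
Function('c')(J, n) = Mul(Rational(-1, 3), J, n) (Function('c')(J, n) = Mul(Rational(-1, 3), Mul(J, n)) = Mul(Rational(-1, 3), J, n))
Add(Mul(-20, Function('y')(8)), Function('c')(-6, -2)) = Add(Mul(-20, -12), Mul(Rational(-1, 3), -6, -2)) = Add(240, -4) = 236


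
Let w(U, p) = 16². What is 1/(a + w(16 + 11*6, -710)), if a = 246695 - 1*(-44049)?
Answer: 1/291000 ≈ 3.4364e-6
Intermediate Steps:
w(U, p) = 256
a = 290744 (a = 246695 + 44049 = 290744)
1/(a + w(16 + 11*6, -710)) = 1/(290744 + 256) = 1/291000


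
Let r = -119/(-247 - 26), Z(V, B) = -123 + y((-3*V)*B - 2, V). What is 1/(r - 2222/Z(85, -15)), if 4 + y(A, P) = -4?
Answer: 5109/88885 ≈ 0.057479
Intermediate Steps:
y(A, P) = -8 (y(A, P) = -4 - 4 = -8)
Z(V, B) = -131 (Z(V, B) = -123 - 8 = -131)
r = 17/39 (r = -119/(-273) = -119*(-1/273) = 17/39 ≈ 0.43590)
1/(r - 2222/Z(85, -15)) = 1/(17/39 - 2222/(-131)) = 1/(17/39 - 2222*(-1/131)) = 1/(17/39 + 2222/131) = 1/(88885/5109) = 5109/88885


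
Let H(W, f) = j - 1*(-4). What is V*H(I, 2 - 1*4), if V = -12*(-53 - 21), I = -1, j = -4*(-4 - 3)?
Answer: 28416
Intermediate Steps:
j = 28 (j = -4*(-7) = 28)
H(W, f) = 32 (H(W, f) = 28 - 1*(-4) = 28 + 4 = 32)
V = 888 (V = -12*(-74) = 888)
V*H(I, 2 - 1*4) = 888*32 = 28416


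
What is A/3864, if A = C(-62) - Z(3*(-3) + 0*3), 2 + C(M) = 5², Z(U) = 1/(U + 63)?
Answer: 1241/208656 ≈ 0.0059476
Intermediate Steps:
Z(U) = 1/(63 + U)
C(M) = 23 (C(M) = -2 + 5² = -2 + 25 = 23)
A = 1241/54 (A = 23 - 1/(63 + (3*(-3) + 0*3)) = 23 - 1/(63 + (-9 + 0)) = 23 - 1/(63 - 9) = 23 - 1/54 = 1241/54 ≈ 22.981)
A/3864 = (1241/54)/3864 = (1241/54)*(1/3864) = 1241/208656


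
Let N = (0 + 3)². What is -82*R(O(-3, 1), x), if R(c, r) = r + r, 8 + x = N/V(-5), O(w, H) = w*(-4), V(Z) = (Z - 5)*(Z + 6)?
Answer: 7298/5 ≈ 1459.6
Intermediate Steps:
N = 9 (N = 3² = 9)
V(Z) = (-5 + Z)*(6 + Z)
O(w, H) = -4*w
x = -89/10 (x = -8 + 9/(-30 - 5 + (-5)²) = -8 + 9/(-30 - 5 + 25) = -8 + 9/(-10) = -8 + 9*(-⅒) = -8 - 9/10 = -89/10 ≈ -8.9000)
R(c, r) = 2*r
-82*R(O(-3, 1), x) = -164*(-89)/10 = -82*(-89/5) = 7298/5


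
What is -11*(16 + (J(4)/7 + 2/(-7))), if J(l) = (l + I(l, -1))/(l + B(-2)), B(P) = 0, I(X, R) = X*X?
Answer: -1265/7 ≈ -180.71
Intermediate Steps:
I(X, R) = X²
J(l) = (l + l²)/l (J(l) = (l + l²)/(l + 0) = (l + l²)/l)
-11*(16 + (J(4)/7 + 2/(-7))) = -11*(16 + ((1 + 4)/7 + 2/(-7))) = -11*(16 + (5*(⅐) + 2*(-⅐))) = -11*(16 + (5/7 - 2/7)) = -11*(16 + 3/7) = -11*115/7 = -1265/7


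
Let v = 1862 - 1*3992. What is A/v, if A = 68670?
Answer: -2289/71 ≈ -32.239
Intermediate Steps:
v = -2130 (v = 1862 - 3992 = -2130)
A/v = 68670/(-2130) = 68670*(-1/2130) = -2289/71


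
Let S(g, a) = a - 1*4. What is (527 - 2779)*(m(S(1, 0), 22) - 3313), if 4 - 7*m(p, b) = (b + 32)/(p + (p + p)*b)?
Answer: 261082242/35 ≈ 7.4595e+6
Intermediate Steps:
S(g, a) = -4 + a (S(g, a) = a - 4 = -4 + a)
m(p, b) = 4/7 - (32 + b)/(7*(p + 2*b*p)) (m(p, b) = 4/7 - (b + 32)/(7*(p + (p + p)*b)) = 4/7 - (32 + b)/(7*(p + (2*p)*b)) = 4/7 - (32 + b)/(7*(p + 2*b*p)))
(527 - 2779)*(m(S(1, 0), 22) - 3313) = (527 - 2779)*((-32 - 1*22 + 4*(-4 + 0) + 8*22*(-4 + 0))/(7*(-4 + 0)*(1 + 2*22)) - 3313) = -2252*((⅐)*(-32 - 22 + 4*(-4) + 8*22*(-4))/(-4*(1 + 44)) - 3313) = -2252*((⅐)*(-¼)*(-32 - 22 - 16 - 704)/45 - 3313) = -2252*((⅐)*(-¼)*(1/45)*(-774) - 3313) = -2252*(43/70 - 3313) = -2252*(-231867/70) = 261082242/35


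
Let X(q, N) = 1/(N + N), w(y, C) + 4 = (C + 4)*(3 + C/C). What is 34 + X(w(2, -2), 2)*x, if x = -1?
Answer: 135/4 ≈ 33.750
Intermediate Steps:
w(y, C) = 12 + 4*C (w(y, C) = -4 + (C + 4)*(3 + C/C) = -4 + (4 + C)*(3 + 1) = -4 + (4 + C)*4 = -4 + (16 + 4*C) = 12 + 4*C)
X(q, N) = 1/(2*N)
34 + X(w(2, -2), 2)*x = 34 + ((1/2)/2)*(-1) = 34 + ((1/2)*(1/2))*(-1) = 34 + (1/4)*(-1) = 34 - 1/4 = 135/4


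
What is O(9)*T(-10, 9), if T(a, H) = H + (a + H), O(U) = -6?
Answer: -48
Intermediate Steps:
T(a, H) = a + 2*H (T(a, H) = H + (H + a) = a + 2*H)
O(9)*T(-10, 9) = -6*(-10 + 2*9) = -6*(-10 + 18) = -6*8 = -48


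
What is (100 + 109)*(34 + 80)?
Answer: 23826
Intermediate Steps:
(100 + 109)*(34 + 80) = 209*114 = 23826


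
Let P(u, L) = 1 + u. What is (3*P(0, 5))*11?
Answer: 33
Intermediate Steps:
(3*P(0, 5))*11 = (3*(1 + 0))*11 = (3*1)*11 = 3*11 = 33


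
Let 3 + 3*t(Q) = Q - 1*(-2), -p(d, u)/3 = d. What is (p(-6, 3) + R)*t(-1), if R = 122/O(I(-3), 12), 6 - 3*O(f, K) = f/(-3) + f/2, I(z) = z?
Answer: -644/13 ≈ -49.538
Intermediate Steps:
p(d, u) = -3*d
t(Q) = -⅓ + Q/3 (t(Q) = -1 + (Q - 1*(-2))/3 = -1 + (Q + 2)/3 = -1 + (2 + Q)/3 = -1 + (⅔ + Q/3) = -⅓ + Q/3)
O(f, K) = 2 - f/18 (O(f, K) = 2 - (f/(-3) + f/2)/3 = 2 - (f*(-⅓) + f*(½))/3 = 2 - (-f/3 + f/2)/3 = 2 - f/18)
R = 732/13 (R = 122/(2 - 1/18*(-3)) = 122/(2 + ⅙) = 122/(13/6) = 122*(6/13) = 732/13 ≈ 56.308)
(p(-6, 3) + R)*t(-1) = (-3*(-6) + 732/13)*(-⅓ + (⅓)*(-1)) = (18 + 732/13)*(-⅓ - ⅓) = (966/13)*(-⅔) = -644/13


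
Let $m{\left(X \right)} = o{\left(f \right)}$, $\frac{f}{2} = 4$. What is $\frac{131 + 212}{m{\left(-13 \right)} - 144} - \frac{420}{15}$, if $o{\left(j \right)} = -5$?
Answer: $- \frac{4515}{149} \approx -30.302$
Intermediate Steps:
$f = 8$ ($f = 2 \cdot 4 = 8$)
$m{\left(X \right)} = -5$
$\frac{131 + 212}{m{\left(-13 \right)} - 144} - \frac{420}{15} = \frac{131 + 212}{-5 - 144} - \frac{420}{15} = \frac{343}{-5 - 144} - 28 = \frac{343}{-149} - 28 = 343 \left(- \frac{1}{149}\right) - 28 = - \frac{343}{149} - 28 = - \frac{4515}{149}$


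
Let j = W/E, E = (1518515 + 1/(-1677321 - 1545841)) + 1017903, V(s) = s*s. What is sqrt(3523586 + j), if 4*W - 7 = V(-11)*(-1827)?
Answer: 6*sqrt(5340134617803497424760919969)/233579603249 ≈ 1877.1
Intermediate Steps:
V(s) = s**2
W = -55265 (W = 7/4 + ((-11)**2*(-1827))/4 = 7/4 + (121*(-1827))/4 = 7/4 + (1/4)*(-221067) = 7/4 - 221067/4 = -55265)
E = 8175286113715/3223162 (E = (1518515 + 1/(-3223162)) + 1017903 = (1518515 - 1/3223162) + 1017903 = 4894419844429/3223162 + 1017903 = 8175286113715/3223162 ≈ 2.5364e+6)
j = -5089372798/233579603249 (j = -55265/8175286113715/3223162 = -55265*3223162/8175286113715 = -5089372798/233579603249 ≈ -0.021789)
sqrt(3523586 + j) = sqrt(3523586 - 5089372798/233579603249) = sqrt(823037814804358116/233579603249) = 6*sqrt(5340134617803497424760919969)/233579603249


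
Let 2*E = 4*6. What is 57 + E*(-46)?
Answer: -495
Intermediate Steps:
E = 12 (E = (4*6)/2 = (1/2)*24 = 12)
57 + E*(-46) = 57 + 12*(-46) = 57 - 552 = -495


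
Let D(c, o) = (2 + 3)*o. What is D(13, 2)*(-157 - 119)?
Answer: -2760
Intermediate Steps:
D(c, o) = 5*o
D(13, 2)*(-157 - 119) = (5*2)*(-157 - 119) = 10*(-276) = -2760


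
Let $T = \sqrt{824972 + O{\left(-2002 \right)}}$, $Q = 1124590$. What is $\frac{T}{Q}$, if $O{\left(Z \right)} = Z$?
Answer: $\frac{\sqrt{822970}}{1124590} \approx 0.00080667$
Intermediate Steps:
$T = \sqrt{822970}$ ($T = \sqrt{824972 - 2002} = \sqrt{822970} \approx 907.18$)
$\frac{T}{Q} = \frac{\sqrt{822970}}{1124590}$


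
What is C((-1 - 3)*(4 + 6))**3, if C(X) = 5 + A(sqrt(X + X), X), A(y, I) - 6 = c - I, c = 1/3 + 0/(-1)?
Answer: 3652264/27 ≈ 1.3527e+5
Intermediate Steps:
c = 1/3 (c = 1*(1/3) + 0*(-1) = 1/3 + 0 = 1/3 ≈ 0.33333)
A(y, I) = 19/3 - I (A(y, I) = 6 + (1/3 - I) = 19/3 - I)
C(X) = 34/3 - X (C(X) = 5 + (19/3 - X) = 34/3 - X)
C((-1 - 3)*(4 + 6))**3 = (34/3 - (-1 - 3)*(4 + 6))**3 = (34/3 - (-4)*10)**3 = (34/3 - 1*(-40))**3 = (34/3 + 40)**3 = (154/3)**3 = 3652264/27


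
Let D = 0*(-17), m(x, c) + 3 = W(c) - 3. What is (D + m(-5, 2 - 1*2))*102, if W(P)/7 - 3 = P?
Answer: 1530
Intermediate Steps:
W(P) = 21 + 7*P
m(x, c) = 15 + 7*c (m(x, c) = -3 + ((21 + 7*c) - 3) = -3 + (18 + 7*c) = 15 + 7*c)
D = 0
(D + m(-5, 2 - 1*2))*102 = (0 + (15 + 7*(2 - 1*2)))*102 = (0 + (15 + 7*(2 - 2)))*102 = (0 + (15 + 7*0))*102 = (0 + (15 + 0))*102 = (0 + 15)*102 = 15*102 = 1530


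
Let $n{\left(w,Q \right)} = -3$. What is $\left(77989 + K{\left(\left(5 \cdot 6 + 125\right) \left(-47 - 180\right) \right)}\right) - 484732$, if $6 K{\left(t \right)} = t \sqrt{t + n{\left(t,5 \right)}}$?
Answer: $-406743 - \frac{35185 i \sqrt{8797}}{3} \approx -4.0674 \cdot 10^{5} - 1.1 \cdot 10^{6} i$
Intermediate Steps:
$K{\left(t \right)} = \frac{t \sqrt{-3 + t}}{6}$ ($K{\left(t \right)} = \frac{t \sqrt{t - 3}}{6} = \frac{t \sqrt{-3 + t}}{6}$)
$\left(77989 + K{\left(\left(5 \cdot 6 + 125\right) \left(-47 - 180\right) \right)}\right) - 484732 = \left(77989 + \frac{\left(5 \cdot 6 + 125\right) \left(-47 - 180\right) \sqrt{-3 + \left(5 \cdot 6 + 125\right) \left(-47 - 180\right)}}{6}\right) - 484732 = \left(77989 + \frac{\left(30 + 125\right) \left(-227\right) \sqrt{-3 + \left(30 + 125\right) \left(-227\right)}}{6}\right) - 484732 = \left(77989 + \frac{155 \left(-227\right) \sqrt{-3 + 155 \left(-227\right)}}{6}\right) - 484732 = \left(77989 + \frac{1}{6} \left(-35185\right) \sqrt{-3 - 35185}\right) - 484732 = \left(77989 + \frac{1}{6} \left(-35185\right) \sqrt{-35188}\right) - 484732 = \left(77989 + \frac{1}{6} \left(-35185\right) 2 i \sqrt{8797}\right) - 484732 = \left(77989 - \frac{35185 i \sqrt{8797}}{3}\right) - 484732 = -406743 - \frac{35185 i \sqrt{8797}}{3}$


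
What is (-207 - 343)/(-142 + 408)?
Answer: -275/133 ≈ -2.0677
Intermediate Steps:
(-207 - 343)/(-142 + 408) = -550/266 = -550*1/266 = -275/133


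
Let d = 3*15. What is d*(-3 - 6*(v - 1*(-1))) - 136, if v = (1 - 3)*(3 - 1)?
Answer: 539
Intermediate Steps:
v = -4 (v = -2*2 = -4)
d = 45
d*(-3 - 6*(v - 1*(-1))) - 136 = 45*(-3 - 6*(-4 - 1*(-1))) - 136 = 45*(-3 - 6*(-4 + 1)) - 136 = 45*(-3 - 6*(-3)) - 136 = 45*(-3 + 18) - 136 = 45*15 - 136 = 675 - 136 = 539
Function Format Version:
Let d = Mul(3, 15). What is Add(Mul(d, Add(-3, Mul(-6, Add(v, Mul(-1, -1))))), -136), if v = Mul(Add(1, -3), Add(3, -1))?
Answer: 539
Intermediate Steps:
v = -4 (v = Mul(-2, 2) = -4)
d = 45
Add(Mul(d, Add(-3, Mul(-6, Add(v, Mul(-1, -1))))), -136) = Add(Mul(45, Add(-3, Mul(-6, Add(-4, Mul(-1, -1))))), -136) = Add(Mul(45, Add(-3, Mul(-6, Add(-4, 1)))), -136) = Add(Mul(45, Add(-3, Mul(-6, -3))), -136) = Add(Mul(45, Add(-3, 18)), -136) = Add(Mul(45, 15), -136) = Add(675, -136) = 539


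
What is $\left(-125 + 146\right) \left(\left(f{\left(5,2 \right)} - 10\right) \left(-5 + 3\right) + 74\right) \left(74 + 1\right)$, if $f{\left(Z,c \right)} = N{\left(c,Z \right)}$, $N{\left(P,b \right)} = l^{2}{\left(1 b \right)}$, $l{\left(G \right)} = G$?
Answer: $69300$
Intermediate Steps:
$N{\left(P,b \right)} = b^{2}$ ($N{\left(P,b \right)} = \left(1 b\right)^{2} = b^{2}$)
$f{\left(Z,c \right)} = Z^{2}$
$\left(-125 + 146\right) \left(\left(f{\left(5,2 \right)} - 10\right) \left(-5 + 3\right) + 74\right) \left(74 + 1\right) = \left(-125 + 146\right) \left(\left(5^{2} - 10\right) \left(-5 + 3\right) + 74\right) \left(74 + 1\right) = 21 \left(\left(25 - 10\right) \left(-2\right) + 74\right) 75 = 21 \left(15 \left(-2\right) + 74\right) 75 = 21 \left(-30 + 74\right) 75 = 21 \cdot 44 \cdot 75 = 21 \cdot 3300 = 69300$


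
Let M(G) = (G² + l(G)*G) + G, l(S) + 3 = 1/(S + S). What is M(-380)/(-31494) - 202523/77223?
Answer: -3908441923/540458036 ≈ -7.2317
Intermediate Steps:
l(S) = -3 + 1/(2*S) (l(S) = -3 + 1/(S + S) = -3 + 1/(2*S))
M(G) = G + G² + G*(-3 + 1/(2*G)) (M(G) = (G² + (-3 + 1/(2*G))*G) + G = (G² + G*(-3 + 1/(2*G))) + G = G + G² + G*(-3 + 1/(2*G)))
M(-380)/(-31494) - 202523/77223 = (½ - 380*(-2 - 380))/(-31494) - 202523/77223 = (½ - 380*(-382))*(-1/31494) - 202523*1/77223 = (½ + 145160)*(-1/31494) - 202523/77223 = (290321/2)*(-1/31494) - 202523/77223 = -290321/62988 - 202523/77223 = -3908441923/540458036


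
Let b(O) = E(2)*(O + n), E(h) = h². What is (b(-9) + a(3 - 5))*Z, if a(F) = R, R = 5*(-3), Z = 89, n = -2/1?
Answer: -5251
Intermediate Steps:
n = -2 (n = -2*1 = -2)
b(O) = -8 + 4*O (b(O) = 2²*(O - 2) = 4*(-2 + O) = -8 + 4*O)
R = -15
a(F) = -15
(b(-9) + a(3 - 5))*Z = ((-8 + 4*(-9)) - 15)*89 = ((-8 - 36) - 15)*89 = (-44 - 15)*89 = -59*89 = -5251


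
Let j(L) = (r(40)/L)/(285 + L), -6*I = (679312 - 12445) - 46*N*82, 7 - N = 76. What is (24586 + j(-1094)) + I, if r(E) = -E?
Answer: -114999779619/885046 ≈ -1.2994e+5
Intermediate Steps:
N = -69 (N = 7 - 1*76 = 7 - 76 = -69)
I = -309045/2 (I = -((679312 - 12445) - 46*(-69)*82)/6 = -(666867 + 3174*82)/6 = -(666867 + 260268)/6 = -⅙*927135 = -309045/2 ≈ -1.5452e+5)
j(L) = -40/(L*(285 + L)) (j(L) = ((-1*40)/L)/(285 + L) = (-40/L)/(285 + L) = -40/(L*(285 + L)))
(24586 + j(-1094)) + I = (24586 - 40/(-1094*(285 - 1094))) - 309045/2 = (24586 - 40*(-1/1094)/(-809)) - 309045/2 = (24586 - 40*(-1/1094)*(-1/809)) - 309045/2 = (24586 - 20/442523) - 309045/2 = 10879870458/442523 - 309045/2 = -114999779619/885046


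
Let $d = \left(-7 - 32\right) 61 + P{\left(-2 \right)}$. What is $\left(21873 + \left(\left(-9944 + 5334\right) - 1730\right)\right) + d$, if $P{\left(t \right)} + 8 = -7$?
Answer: $13139$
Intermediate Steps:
$P{\left(t \right)} = -15$ ($P{\left(t \right)} = -8 - 7 = -15$)
$d = -2394$ ($d = \left(-7 - 32\right) 61 - 15 = \left(-39\right) 61 - 15 = -2379 - 15 = -2394$)
$\left(21873 + \left(\left(-9944 + 5334\right) - 1730\right)\right) + d = \left(21873 + \left(\left(-9944 + 5334\right) - 1730\right)\right) - 2394 = \left(21873 - 6340\right) - 2394 = 15533 - 2394 = 13139$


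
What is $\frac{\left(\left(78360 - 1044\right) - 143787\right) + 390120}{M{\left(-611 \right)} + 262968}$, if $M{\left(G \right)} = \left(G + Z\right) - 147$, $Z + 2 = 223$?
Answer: $\frac{35961}{29159} \approx 1.2333$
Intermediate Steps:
$Z = 221$ ($Z = -2 + 223 = 221$)
$M{\left(G \right)} = 74 + G$ ($M{\left(G \right)} = \left(G + 221\right) - 147 = \left(221 + G\right) - 147 = 74 + G$)
$\frac{\left(\left(78360 - 1044\right) - 143787\right) + 390120}{M{\left(-611 \right)} + 262968} = \frac{\left(\left(78360 - 1044\right) - 143787\right) + 390120}{\left(74 - 611\right) + 262968} = \frac{\left(77316 - 143787\right) + 390120}{-537 + 262968} = \frac{-66471 + 390120}{262431} = 323649 \cdot \frac{1}{262431} = \frac{35961}{29159}$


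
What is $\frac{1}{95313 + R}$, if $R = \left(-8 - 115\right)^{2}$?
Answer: $\frac{1}{110442} \approx 9.0545 \cdot 10^{-6}$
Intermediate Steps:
$R = 15129$ ($R = \left(-8 - 115\right)^{2} = \left(-123\right)^{2} = 15129$)
$\frac{1}{95313 + R} = \frac{1}{95313 + 15129} = \frac{1}{110442}$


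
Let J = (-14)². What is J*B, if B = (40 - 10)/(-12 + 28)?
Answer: 735/2 ≈ 367.50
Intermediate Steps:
B = 15/8 (B = 30/16 = 30*(1/16) = 15/8 ≈ 1.8750)
J = 196
J*B = 196*(15/8) = 735/2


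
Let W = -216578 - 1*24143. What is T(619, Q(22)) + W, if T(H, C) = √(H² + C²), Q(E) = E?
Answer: -240721 + 277*√5 ≈ -2.4010e+5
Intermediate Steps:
W = -240721 (W = -216578 - 24143 = -240721)
T(H, C) = √(C² + H²)
T(619, Q(22)) + W = √(22² + 619²) - 240721 = √(484 + 383161) - 240721 = √383645 - 240721 = 277*√5 - 240721 = -240721 + 277*√5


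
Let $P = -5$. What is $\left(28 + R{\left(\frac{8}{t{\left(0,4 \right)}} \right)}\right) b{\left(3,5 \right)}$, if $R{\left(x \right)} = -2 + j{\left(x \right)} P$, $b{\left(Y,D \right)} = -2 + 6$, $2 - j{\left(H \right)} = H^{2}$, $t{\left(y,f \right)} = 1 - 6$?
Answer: $\frac{576}{5} \approx 115.2$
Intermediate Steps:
$t{\left(y,f \right)} = -5$ ($t{\left(y,f \right)} = 1 - 6 = -5$)
$j{\left(H \right)} = 2 - H^{2}$
$b{\left(Y,D \right)} = 4$
$R{\left(x \right)} = -12 + 5 x^{2}$ ($R{\left(x \right)} = -2 + \left(2 - x^{2}\right) \left(-5\right) = -2 + \left(-10 + 5 x^{2}\right) = -12 + 5 x^{2}$)
$\left(28 + R{\left(\frac{8}{t{\left(0,4 \right)}} \right)}\right) b{\left(3,5 \right)} = \left(28 - \left(12 - 5 \left(\frac{8}{-5}\right)^{2}\right)\right) 4 = \left(28 - \left(12 - 5 \left(8 \left(- \frac{1}{5}\right)\right)^{2}\right)\right) 4 = \left(28 - \left(12 - 5 \left(- \frac{8}{5}\right)^{2}\right)\right) 4 = \left(28 + \left(-12 + 5 \cdot \frac{64}{25}\right)\right) 4 = \left(28 + \left(-12 + \frac{64}{5}\right)\right) 4 = \left(28 + \frac{4}{5}\right) 4 = \frac{144}{5} \cdot 4 = \frac{576}{5}$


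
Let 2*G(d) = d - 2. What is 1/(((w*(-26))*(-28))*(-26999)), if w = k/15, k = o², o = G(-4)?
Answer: -5/58965816 ≈ -8.4795e-8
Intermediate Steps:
G(d) = -1 + d/2 (G(d) = (d - 2)/2 = (-2 + d)/2 = -1 + d/2)
o = -3 (o = -1 + (½)*(-4) = -1 - 2 = -3)
k = 9 (k = (-3)² = 9)
w = ⅗ (w = 9/15 = 9*(1/15) = ⅗ ≈ 0.60000)
1/(((w*(-26))*(-28))*(-26999)) = 1/((((⅗)*(-26))*(-28))*(-26999)) = -1/26999/(-78/5*(-28)) = -1/26999/(2184/5) = (5/2184)*(-1/26999) = -5/58965816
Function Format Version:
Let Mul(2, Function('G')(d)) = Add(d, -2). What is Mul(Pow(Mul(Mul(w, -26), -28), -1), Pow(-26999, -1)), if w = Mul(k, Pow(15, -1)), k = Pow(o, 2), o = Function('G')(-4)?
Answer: Rational(-5, 58965816) ≈ -8.4795e-8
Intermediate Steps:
Function('G')(d) = Add(-1, Mul(Rational(1, 2), d)) (Function('G')(d) = Mul(Rational(1, 2), Add(d, -2)) = Mul(Rational(1, 2), Add(-2, d)) = Add(-1, Mul(Rational(1, 2), d)))
o = -3 (o = Add(-1, Mul(Rational(1, 2), -4)) = Add(-1, -2) = -3)
k = 9 (k = Pow(-3, 2) = 9)
w = Rational(3, 5) (w = Mul(9, Pow(15, -1)) = Mul(9, Rational(1, 15)) = Rational(3, 5) ≈ 0.60000)
Mul(Pow(Mul(Mul(w, -26), -28), -1), Pow(-26999, -1)) = Mul(Pow(Mul(Mul(Rational(3, 5), -26), -28), -1), Pow(-26999, -1)) = Mul(Pow(Mul(Rational(-78, 5), -28), -1), Rational(-1, 26999)) = Mul(Pow(Rational(2184, 5), -1), Rational(-1, 26999)) = Mul(Rational(5, 2184), Rational(-1, 26999)) = Rational(-5, 58965816)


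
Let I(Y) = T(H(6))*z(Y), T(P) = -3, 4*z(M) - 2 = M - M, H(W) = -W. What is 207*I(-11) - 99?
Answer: -819/2 ≈ -409.50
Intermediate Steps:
z(M) = ½ (z(M) = ½ + (M - M)/4 = ½ + (¼)*0 = ½ + 0 = ½)
I(Y) = -3/2 (I(Y) = -3*½ = -3/2)
207*I(-11) - 99 = 207*(-3/2) - 99 = -621/2 - 99 = -819/2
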